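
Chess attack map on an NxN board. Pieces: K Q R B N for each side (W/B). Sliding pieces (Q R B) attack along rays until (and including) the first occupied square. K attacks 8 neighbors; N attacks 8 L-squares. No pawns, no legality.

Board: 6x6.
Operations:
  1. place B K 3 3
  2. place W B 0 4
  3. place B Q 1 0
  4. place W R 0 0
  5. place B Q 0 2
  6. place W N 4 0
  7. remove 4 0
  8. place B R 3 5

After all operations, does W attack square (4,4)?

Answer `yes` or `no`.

Answer: no

Derivation:
Op 1: place BK@(3,3)
Op 2: place WB@(0,4)
Op 3: place BQ@(1,0)
Op 4: place WR@(0,0)
Op 5: place BQ@(0,2)
Op 6: place WN@(4,0)
Op 7: remove (4,0)
Op 8: place BR@(3,5)
Per-piece attacks for W:
  WR@(0,0): attacks (0,1) (0,2) (1,0) [ray(0,1) blocked at (0,2); ray(1,0) blocked at (1,0)]
  WB@(0,4): attacks (1,5) (1,3) (2,2) (3,1) (4,0)
W attacks (4,4): no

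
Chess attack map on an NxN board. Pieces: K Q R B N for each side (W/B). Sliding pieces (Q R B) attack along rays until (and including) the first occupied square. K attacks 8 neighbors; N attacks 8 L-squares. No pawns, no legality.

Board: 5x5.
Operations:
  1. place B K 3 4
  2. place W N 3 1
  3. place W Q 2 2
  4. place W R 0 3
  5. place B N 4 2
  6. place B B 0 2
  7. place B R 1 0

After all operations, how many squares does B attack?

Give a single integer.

Answer: 15

Derivation:
Op 1: place BK@(3,4)
Op 2: place WN@(3,1)
Op 3: place WQ@(2,2)
Op 4: place WR@(0,3)
Op 5: place BN@(4,2)
Op 6: place BB@(0,2)
Op 7: place BR@(1,0)
Per-piece attacks for B:
  BB@(0,2): attacks (1,3) (2,4) (1,1) (2,0)
  BR@(1,0): attacks (1,1) (1,2) (1,3) (1,4) (2,0) (3,0) (4,0) (0,0)
  BK@(3,4): attacks (3,3) (4,4) (2,4) (4,3) (2,3)
  BN@(4,2): attacks (3,4) (2,3) (3,0) (2,1)
Union (15 distinct): (0,0) (1,1) (1,2) (1,3) (1,4) (2,0) (2,1) (2,3) (2,4) (3,0) (3,3) (3,4) (4,0) (4,3) (4,4)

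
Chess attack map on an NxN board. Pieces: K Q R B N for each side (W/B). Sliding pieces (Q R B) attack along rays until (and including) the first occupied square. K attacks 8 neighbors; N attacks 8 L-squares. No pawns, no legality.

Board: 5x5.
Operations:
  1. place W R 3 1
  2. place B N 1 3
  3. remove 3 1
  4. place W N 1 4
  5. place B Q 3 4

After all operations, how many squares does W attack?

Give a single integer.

Op 1: place WR@(3,1)
Op 2: place BN@(1,3)
Op 3: remove (3,1)
Op 4: place WN@(1,4)
Op 5: place BQ@(3,4)
Per-piece attacks for W:
  WN@(1,4): attacks (2,2) (3,3) (0,2)
Union (3 distinct): (0,2) (2,2) (3,3)

Answer: 3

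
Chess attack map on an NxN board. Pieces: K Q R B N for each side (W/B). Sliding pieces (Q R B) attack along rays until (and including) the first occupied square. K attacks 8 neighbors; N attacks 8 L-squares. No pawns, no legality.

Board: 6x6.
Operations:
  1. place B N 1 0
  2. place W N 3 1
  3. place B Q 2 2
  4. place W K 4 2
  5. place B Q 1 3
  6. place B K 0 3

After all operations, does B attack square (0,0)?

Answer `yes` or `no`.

Answer: yes

Derivation:
Op 1: place BN@(1,0)
Op 2: place WN@(3,1)
Op 3: place BQ@(2,2)
Op 4: place WK@(4,2)
Op 5: place BQ@(1,3)
Op 6: place BK@(0,3)
Per-piece attacks for B:
  BK@(0,3): attacks (0,4) (0,2) (1,3) (1,4) (1,2)
  BN@(1,0): attacks (2,2) (3,1) (0,2)
  BQ@(1,3): attacks (1,4) (1,5) (1,2) (1,1) (1,0) (2,3) (3,3) (4,3) (5,3) (0,3) (2,4) (3,5) (2,2) (0,4) (0,2) [ray(0,-1) blocked at (1,0); ray(-1,0) blocked at (0,3); ray(1,-1) blocked at (2,2)]
  BQ@(2,2): attacks (2,3) (2,4) (2,5) (2,1) (2,0) (3,2) (4,2) (1,2) (0,2) (3,3) (4,4) (5,5) (3,1) (1,3) (1,1) (0,0) [ray(1,0) blocked at (4,2); ray(1,-1) blocked at (3,1); ray(-1,1) blocked at (1,3)]
B attacks (0,0): yes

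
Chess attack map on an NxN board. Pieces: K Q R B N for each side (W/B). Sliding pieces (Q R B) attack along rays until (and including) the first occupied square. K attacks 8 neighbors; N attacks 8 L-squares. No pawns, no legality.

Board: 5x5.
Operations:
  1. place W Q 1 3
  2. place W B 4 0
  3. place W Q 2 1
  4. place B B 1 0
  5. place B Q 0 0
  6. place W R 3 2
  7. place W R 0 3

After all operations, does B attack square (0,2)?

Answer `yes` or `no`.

Op 1: place WQ@(1,3)
Op 2: place WB@(4,0)
Op 3: place WQ@(2,1)
Op 4: place BB@(1,0)
Op 5: place BQ@(0,0)
Op 6: place WR@(3,2)
Op 7: place WR@(0,3)
Per-piece attacks for B:
  BQ@(0,0): attacks (0,1) (0,2) (0,3) (1,0) (1,1) (2,2) (3,3) (4,4) [ray(0,1) blocked at (0,3); ray(1,0) blocked at (1,0)]
  BB@(1,0): attacks (2,1) (0,1) [ray(1,1) blocked at (2,1)]
B attacks (0,2): yes

Answer: yes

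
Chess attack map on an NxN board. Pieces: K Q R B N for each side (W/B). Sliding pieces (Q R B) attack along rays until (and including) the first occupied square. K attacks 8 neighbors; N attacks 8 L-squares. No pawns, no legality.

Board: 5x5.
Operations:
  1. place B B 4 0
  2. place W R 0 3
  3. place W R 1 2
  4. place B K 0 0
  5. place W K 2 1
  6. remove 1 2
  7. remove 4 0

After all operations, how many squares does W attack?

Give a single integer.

Op 1: place BB@(4,0)
Op 2: place WR@(0,3)
Op 3: place WR@(1,2)
Op 4: place BK@(0,0)
Op 5: place WK@(2,1)
Op 6: remove (1,2)
Op 7: remove (4,0)
Per-piece attacks for W:
  WR@(0,3): attacks (0,4) (0,2) (0,1) (0,0) (1,3) (2,3) (3,3) (4,3) [ray(0,-1) blocked at (0,0)]
  WK@(2,1): attacks (2,2) (2,0) (3,1) (1,1) (3,2) (3,0) (1,2) (1,0)
Union (16 distinct): (0,0) (0,1) (0,2) (0,4) (1,0) (1,1) (1,2) (1,3) (2,0) (2,2) (2,3) (3,0) (3,1) (3,2) (3,3) (4,3)

Answer: 16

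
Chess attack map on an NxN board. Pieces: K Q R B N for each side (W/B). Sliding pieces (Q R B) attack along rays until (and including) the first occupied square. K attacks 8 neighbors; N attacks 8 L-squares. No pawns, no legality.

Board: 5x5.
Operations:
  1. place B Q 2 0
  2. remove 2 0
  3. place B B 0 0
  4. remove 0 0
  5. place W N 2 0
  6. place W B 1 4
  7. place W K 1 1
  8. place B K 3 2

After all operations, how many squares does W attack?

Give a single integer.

Op 1: place BQ@(2,0)
Op 2: remove (2,0)
Op 3: place BB@(0,0)
Op 4: remove (0,0)
Op 5: place WN@(2,0)
Op 6: place WB@(1,4)
Op 7: place WK@(1,1)
Op 8: place BK@(3,2)
Per-piece attacks for W:
  WK@(1,1): attacks (1,2) (1,0) (2,1) (0,1) (2,2) (2,0) (0,2) (0,0)
  WB@(1,4): attacks (2,3) (3,2) (0,3) [ray(1,-1) blocked at (3,2)]
  WN@(2,0): attacks (3,2) (4,1) (1,2) (0,1)
Union (12 distinct): (0,0) (0,1) (0,2) (0,3) (1,0) (1,2) (2,0) (2,1) (2,2) (2,3) (3,2) (4,1)

Answer: 12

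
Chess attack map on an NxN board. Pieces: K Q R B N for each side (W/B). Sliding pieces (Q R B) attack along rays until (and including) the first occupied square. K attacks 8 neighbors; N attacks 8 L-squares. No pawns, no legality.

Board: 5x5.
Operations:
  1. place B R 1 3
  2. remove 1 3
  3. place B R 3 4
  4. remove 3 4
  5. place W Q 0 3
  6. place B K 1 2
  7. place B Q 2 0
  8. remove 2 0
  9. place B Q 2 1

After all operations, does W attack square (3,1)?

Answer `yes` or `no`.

Answer: no

Derivation:
Op 1: place BR@(1,3)
Op 2: remove (1,3)
Op 3: place BR@(3,4)
Op 4: remove (3,4)
Op 5: place WQ@(0,3)
Op 6: place BK@(1,2)
Op 7: place BQ@(2,0)
Op 8: remove (2,0)
Op 9: place BQ@(2,1)
Per-piece attacks for W:
  WQ@(0,3): attacks (0,4) (0,2) (0,1) (0,0) (1,3) (2,3) (3,3) (4,3) (1,4) (1,2) [ray(1,-1) blocked at (1,2)]
W attacks (3,1): no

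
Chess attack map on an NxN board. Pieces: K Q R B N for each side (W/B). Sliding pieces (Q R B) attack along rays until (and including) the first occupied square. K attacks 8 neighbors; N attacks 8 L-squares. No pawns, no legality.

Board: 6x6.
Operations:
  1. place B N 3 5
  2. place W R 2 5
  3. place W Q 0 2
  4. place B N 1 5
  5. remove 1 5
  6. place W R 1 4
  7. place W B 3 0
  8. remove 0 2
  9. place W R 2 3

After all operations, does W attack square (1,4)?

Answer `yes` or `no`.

Op 1: place BN@(3,5)
Op 2: place WR@(2,5)
Op 3: place WQ@(0,2)
Op 4: place BN@(1,5)
Op 5: remove (1,5)
Op 6: place WR@(1,4)
Op 7: place WB@(3,0)
Op 8: remove (0,2)
Op 9: place WR@(2,3)
Per-piece attacks for W:
  WR@(1,4): attacks (1,5) (1,3) (1,2) (1,1) (1,0) (2,4) (3,4) (4,4) (5,4) (0,4)
  WR@(2,3): attacks (2,4) (2,5) (2,2) (2,1) (2,0) (3,3) (4,3) (5,3) (1,3) (0,3) [ray(0,1) blocked at (2,5)]
  WR@(2,5): attacks (2,4) (2,3) (3,5) (1,5) (0,5) [ray(0,-1) blocked at (2,3); ray(1,0) blocked at (3,5)]
  WB@(3,0): attacks (4,1) (5,2) (2,1) (1,2) (0,3)
W attacks (1,4): no

Answer: no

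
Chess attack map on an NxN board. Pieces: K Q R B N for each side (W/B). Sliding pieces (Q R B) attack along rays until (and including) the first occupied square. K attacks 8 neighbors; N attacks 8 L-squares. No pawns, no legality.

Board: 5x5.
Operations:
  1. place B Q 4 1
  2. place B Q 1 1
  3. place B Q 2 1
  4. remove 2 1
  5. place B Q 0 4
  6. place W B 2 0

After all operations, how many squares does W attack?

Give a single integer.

Answer: 3

Derivation:
Op 1: place BQ@(4,1)
Op 2: place BQ@(1,1)
Op 3: place BQ@(2,1)
Op 4: remove (2,1)
Op 5: place BQ@(0,4)
Op 6: place WB@(2,0)
Per-piece attacks for W:
  WB@(2,0): attacks (3,1) (4,2) (1,1) [ray(-1,1) blocked at (1,1)]
Union (3 distinct): (1,1) (3,1) (4,2)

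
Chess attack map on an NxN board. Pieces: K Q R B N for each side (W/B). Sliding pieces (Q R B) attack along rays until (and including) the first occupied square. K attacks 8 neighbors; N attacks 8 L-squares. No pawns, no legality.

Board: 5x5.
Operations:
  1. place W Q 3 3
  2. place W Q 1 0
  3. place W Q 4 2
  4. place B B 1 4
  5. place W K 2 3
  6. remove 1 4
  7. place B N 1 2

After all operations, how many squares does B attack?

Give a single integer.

Op 1: place WQ@(3,3)
Op 2: place WQ@(1,0)
Op 3: place WQ@(4,2)
Op 4: place BB@(1,4)
Op 5: place WK@(2,3)
Op 6: remove (1,4)
Op 7: place BN@(1,2)
Per-piece attacks for B:
  BN@(1,2): attacks (2,4) (3,3) (0,4) (2,0) (3,1) (0,0)
Union (6 distinct): (0,0) (0,4) (2,0) (2,4) (3,1) (3,3)

Answer: 6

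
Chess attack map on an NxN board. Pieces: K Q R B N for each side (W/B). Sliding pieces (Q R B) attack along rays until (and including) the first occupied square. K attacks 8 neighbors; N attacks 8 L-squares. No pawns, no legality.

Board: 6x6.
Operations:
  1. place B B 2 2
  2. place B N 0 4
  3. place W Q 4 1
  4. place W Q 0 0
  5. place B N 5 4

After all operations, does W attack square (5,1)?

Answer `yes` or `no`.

Answer: yes

Derivation:
Op 1: place BB@(2,2)
Op 2: place BN@(0,4)
Op 3: place WQ@(4,1)
Op 4: place WQ@(0,0)
Op 5: place BN@(5,4)
Per-piece attacks for W:
  WQ@(0,0): attacks (0,1) (0,2) (0,3) (0,4) (1,0) (2,0) (3,0) (4,0) (5,0) (1,1) (2,2) [ray(0,1) blocked at (0,4); ray(1,1) blocked at (2,2)]
  WQ@(4,1): attacks (4,2) (4,3) (4,4) (4,5) (4,0) (5,1) (3,1) (2,1) (1,1) (0,1) (5,2) (5,0) (3,2) (2,3) (1,4) (0,5) (3,0)
W attacks (5,1): yes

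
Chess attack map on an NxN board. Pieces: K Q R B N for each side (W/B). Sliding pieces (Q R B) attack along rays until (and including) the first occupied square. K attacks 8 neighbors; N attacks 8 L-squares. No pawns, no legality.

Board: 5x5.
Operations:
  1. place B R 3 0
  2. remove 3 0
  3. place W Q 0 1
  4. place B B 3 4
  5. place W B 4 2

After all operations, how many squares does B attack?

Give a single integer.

Answer: 4

Derivation:
Op 1: place BR@(3,0)
Op 2: remove (3,0)
Op 3: place WQ@(0,1)
Op 4: place BB@(3,4)
Op 5: place WB@(4,2)
Per-piece attacks for B:
  BB@(3,4): attacks (4,3) (2,3) (1,2) (0,1) [ray(-1,-1) blocked at (0,1)]
Union (4 distinct): (0,1) (1,2) (2,3) (4,3)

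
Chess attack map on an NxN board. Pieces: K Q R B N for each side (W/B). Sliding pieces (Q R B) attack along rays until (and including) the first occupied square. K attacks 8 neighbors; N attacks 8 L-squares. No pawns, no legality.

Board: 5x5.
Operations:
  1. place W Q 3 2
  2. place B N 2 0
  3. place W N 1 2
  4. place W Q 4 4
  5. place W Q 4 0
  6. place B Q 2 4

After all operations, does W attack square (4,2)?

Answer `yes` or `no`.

Answer: yes

Derivation:
Op 1: place WQ@(3,2)
Op 2: place BN@(2,0)
Op 3: place WN@(1,2)
Op 4: place WQ@(4,4)
Op 5: place WQ@(4,0)
Op 6: place BQ@(2,4)
Per-piece attacks for W:
  WN@(1,2): attacks (2,4) (3,3) (0,4) (2,0) (3,1) (0,0)
  WQ@(3,2): attacks (3,3) (3,4) (3,1) (3,0) (4,2) (2,2) (1,2) (4,3) (4,1) (2,3) (1,4) (2,1) (1,0) [ray(-1,0) blocked at (1,2)]
  WQ@(4,0): attacks (4,1) (4,2) (4,3) (4,4) (3,0) (2,0) (3,1) (2,2) (1,3) (0,4) [ray(0,1) blocked at (4,4); ray(-1,0) blocked at (2,0)]
  WQ@(4,4): attacks (4,3) (4,2) (4,1) (4,0) (3,4) (2,4) (3,3) (2,2) (1,1) (0,0) [ray(0,-1) blocked at (4,0); ray(-1,0) blocked at (2,4)]
W attacks (4,2): yes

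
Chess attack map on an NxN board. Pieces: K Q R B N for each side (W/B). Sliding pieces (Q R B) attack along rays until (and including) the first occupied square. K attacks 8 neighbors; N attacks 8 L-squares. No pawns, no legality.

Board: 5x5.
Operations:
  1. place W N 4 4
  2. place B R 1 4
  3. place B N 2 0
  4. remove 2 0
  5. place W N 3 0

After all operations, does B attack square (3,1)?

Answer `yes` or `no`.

Answer: no

Derivation:
Op 1: place WN@(4,4)
Op 2: place BR@(1,4)
Op 3: place BN@(2,0)
Op 4: remove (2,0)
Op 5: place WN@(3,0)
Per-piece attacks for B:
  BR@(1,4): attacks (1,3) (1,2) (1,1) (1,0) (2,4) (3,4) (4,4) (0,4) [ray(1,0) blocked at (4,4)]
B attacks (3,1): no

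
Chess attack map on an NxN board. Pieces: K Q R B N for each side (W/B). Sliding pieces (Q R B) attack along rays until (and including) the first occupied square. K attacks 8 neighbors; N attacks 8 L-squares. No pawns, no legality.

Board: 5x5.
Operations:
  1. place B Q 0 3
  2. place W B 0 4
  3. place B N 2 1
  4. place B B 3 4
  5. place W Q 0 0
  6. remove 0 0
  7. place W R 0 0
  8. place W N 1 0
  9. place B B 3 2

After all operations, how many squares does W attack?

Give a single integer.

Answer: 8

Derivation:
Op 1: place BQ@(0,3)
Op 2: place WB@(0,4)
Op 3: place BN@(2,1)
Op 4: place BB@(3,4)
Op 5: place WQ@(0,0)
Op 6: remove (0,0)
Op 7: place WR@(0,0)
Op 8: place WN@(1,0)
Op 9: place BB@(3,2)
Per-piece attacks for W:
  WR@(0,0): attacks (0,1) (0,2) (0,3) (1,0) [ray(0,1) blocked at (0,3); ray(1,0) blocked at (1,0)]
  WB@(0,4): attacks (1,3) (2,2) (3,1) (4,0)
  WN@(1,0): attacks (2,2) (3,1) (0,2)
Union (8 distinct): (0,1) (0,2) (0,3) (1,0) (1,3) (2,2) (3,1) (4,0)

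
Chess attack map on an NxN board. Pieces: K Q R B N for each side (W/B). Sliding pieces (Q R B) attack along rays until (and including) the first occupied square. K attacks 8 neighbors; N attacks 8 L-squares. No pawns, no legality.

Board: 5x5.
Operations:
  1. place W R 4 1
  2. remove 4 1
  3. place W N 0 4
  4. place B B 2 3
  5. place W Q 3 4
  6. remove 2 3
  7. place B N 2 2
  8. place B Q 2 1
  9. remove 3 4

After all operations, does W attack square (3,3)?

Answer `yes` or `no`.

Answer: no

Derivation:
Op 1: place WR@(4,1)
Op 2: remove (4,1)
Op 3: place WN@(0,4)
Op 4: place BB@(2,3)
Op 5: place WQ@(3,4)
Op 6: remove (2,3)
Op 7: place BN@(2,2)
Op 8: place BQ@(2,1)
Op 9: remove (3,4)
Per-piece attacks for W:
  WN@(0,4): attacks (1,2) (2,3)
W attacks (3,3): no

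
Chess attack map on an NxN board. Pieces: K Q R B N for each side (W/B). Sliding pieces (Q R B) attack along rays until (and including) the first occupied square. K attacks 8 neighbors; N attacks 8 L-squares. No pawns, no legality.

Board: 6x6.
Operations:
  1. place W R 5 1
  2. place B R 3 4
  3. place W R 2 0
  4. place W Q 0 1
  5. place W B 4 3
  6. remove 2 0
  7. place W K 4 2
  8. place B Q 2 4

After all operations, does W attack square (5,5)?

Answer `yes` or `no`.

Answer: yes

Derivation:
Op 1: place WR@(5,1)
Op 2: place BR@(3,4)
Op 3: place WR@(2,0)
Op 4: place WQ@(0,1)
Op 5: place WB@(4,3)
Op 6: remove (2,0)
Op 7: place WK@(4,2)
Op 8: place BQ@(2,4)
Per-piece attacks for W:
  WQ@(0,1): attacks (0,2) (0,3) (0,4) (0,5) (0,0) (1,1) (2,1) (3,1) (4,1) (5,1) (1,2) (2,3) (3,4) (1,0) [ray(1,0) blocked at (5,1); ray(1,1) blocked at (3,4)]
  WK@(4,2): attacks (4,3) (4,1) (5,2) (3,2) (5,3) (5,1) (3,3) (3,1)
  WB@(4,3): attacks (5,4) (5,2) (3,4) (3,2) (2,1) (1,0) [ray(-1,1) blocked at (3,4)]
  WR@(5,1): attacks (5,2) (5,3) (5,4) (5,5) (5,0) (4,1) (3,1) (2,1) (1,1) (0,1) [ray(-1,0) blocked at (0,1)]
W attacks (5,5): yes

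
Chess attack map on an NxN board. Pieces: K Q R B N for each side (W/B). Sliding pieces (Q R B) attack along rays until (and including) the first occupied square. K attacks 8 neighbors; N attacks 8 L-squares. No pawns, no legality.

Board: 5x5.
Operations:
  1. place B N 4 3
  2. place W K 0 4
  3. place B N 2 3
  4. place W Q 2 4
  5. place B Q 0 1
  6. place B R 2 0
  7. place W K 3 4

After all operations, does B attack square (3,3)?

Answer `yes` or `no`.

Op 1: place BN@(4,3)
Op 2: place WK@(0,4)
Op 3: place BN@(2,3)
Op 4: place WQ@(2,4)
Op 5: place BQ@(0,1)
Op 6: place BR@(2,0)
Op 7: place WK@(3,4)
Per-piece attacks for B:
  BQ@(0,1): attacks (0,2) (0,3) (0,4) (0,0) (1,1) (2,1) (3,1) (4,1) (1,2) (2,3) (1,0) [ray(0,1) blocked at (0,4); ray(1,1) blocked at (2,3)]
  BR@(2,0): attacks (2,1) (2,2) (2,3) (3,0) (4,0) (1,0) (0,0) [ray(0,1) blocked at (2,3)]
  BN@(2,3): attacks (4,4) (0,4) (3,1) (4,2) (1,1) (0,2)
  BN@(4,3): attacks (2,4) (3,1) (2,2)
B attacks (3,3): no

Answer: no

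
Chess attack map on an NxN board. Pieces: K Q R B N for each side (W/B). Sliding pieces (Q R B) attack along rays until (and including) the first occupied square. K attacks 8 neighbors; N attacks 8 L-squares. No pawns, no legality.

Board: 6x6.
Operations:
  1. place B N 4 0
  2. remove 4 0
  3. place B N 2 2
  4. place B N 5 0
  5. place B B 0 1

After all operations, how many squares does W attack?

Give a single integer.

Answer: 0

Derivation:
Op 1: place BN@(4,0)
Op 2: remove (4,0)
Op 3: place BN@(2,2)
Op 4: place BN@(5,0)
Op 5: place BB@(0,1)
Per-piece attacks for W:
Union (0 distinct): (none)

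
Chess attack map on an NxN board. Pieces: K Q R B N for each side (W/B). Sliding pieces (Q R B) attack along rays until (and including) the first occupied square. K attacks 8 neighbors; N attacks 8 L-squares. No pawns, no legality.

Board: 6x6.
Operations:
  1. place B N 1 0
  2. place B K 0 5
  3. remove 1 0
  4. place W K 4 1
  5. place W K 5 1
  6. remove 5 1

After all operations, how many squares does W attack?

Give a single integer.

Answer: 8

Derivation:
Op 1: place BN@(1,0)
Op 2: place BK@(0,5)
Op 3: remove (1,0)
Op 4: place WK@(4,1)
Op 5: place WK@(5,1)
Op 6: remove (5,1)
Per-piece attacks for W:
  WK@(4,1): attacks (4,2) (4,0) (5,1) (3,1) (5,2) (5,0) (3,2) (3,0)
Union (8 distinct): (3,0) (3,1) (3,2) (4,0) (4,2) (5,0) (5,1) (5,2)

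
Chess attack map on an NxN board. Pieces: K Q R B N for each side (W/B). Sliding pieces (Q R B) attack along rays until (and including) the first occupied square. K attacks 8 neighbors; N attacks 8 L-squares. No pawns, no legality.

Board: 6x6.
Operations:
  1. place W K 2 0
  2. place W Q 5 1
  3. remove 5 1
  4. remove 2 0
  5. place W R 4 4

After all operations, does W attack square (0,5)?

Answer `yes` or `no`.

Op 1: place WK@(2,0)
Op 2: place WQ@(5,1)
Op 3: remove (5,1)
Op 4: remove (2,0)
Op 5: place WR@(4,4)
Per-piece attacks for W:
  WR@(4,4): attacks (4,5) (4,3) (4,2) (4,1) (4,0) (5,4) (3,4) (2,4) (1,4) (0,4)
W attacks (0,5): no

Answer: no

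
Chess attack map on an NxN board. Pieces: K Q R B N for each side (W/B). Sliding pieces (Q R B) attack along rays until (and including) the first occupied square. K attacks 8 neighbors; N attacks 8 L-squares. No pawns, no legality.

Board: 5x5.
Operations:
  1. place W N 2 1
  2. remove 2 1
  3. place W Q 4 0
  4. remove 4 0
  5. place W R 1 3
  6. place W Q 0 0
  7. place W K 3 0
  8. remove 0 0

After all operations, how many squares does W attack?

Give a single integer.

Answer: 13

Derivation:
Op 1: place WN@(2,1)
Op 2: remove (2,1)
Op 3: place WQ@(4,0)
Op 4: remove (4,0)
Op 5: place WR@(1,3)
Op 6: place WQ@(0,0)
Op 7: place WK@(3,0)
Op 8: remove (0,0)
Per-piece attacks for W:
  WR@(1,3): attacks (1,4) (1,2) (1,1) (1,0) (2,3) (3,3) (4,3) (0,3)
  WK@(3,0): attacks (3,1) (4,0) (2,0) (4,1) (2,1)
Union (13 distinct): (0,3) (1,0) (1,1) (1,2) (1,4) (2,0) (2,1) (2,3) (3,1) (3,3) (4,0) (4,1) (4,3)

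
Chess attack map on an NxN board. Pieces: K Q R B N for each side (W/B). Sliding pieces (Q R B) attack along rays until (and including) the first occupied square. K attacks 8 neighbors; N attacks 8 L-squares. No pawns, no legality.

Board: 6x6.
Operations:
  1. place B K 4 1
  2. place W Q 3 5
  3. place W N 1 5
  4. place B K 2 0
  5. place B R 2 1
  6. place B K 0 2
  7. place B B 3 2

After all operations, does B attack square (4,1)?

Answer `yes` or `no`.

Answer: yes

Derivation:
Op 1: place BK@(4,1)
Op 2: place WQ@(3,5)
Op 3: place WN@(1,5)
Op 4: place BK@(2,0)
Op 5: place BR@(2,1)
Op 6: place BK@(0,2)
Op 7: place BB@(3,2)
Per-piece attacks for B:
  BK@(0,2): attacks (0,3) (0,1) (1,2) (1,3) (1,1)
  BK@(2,0): attacks (2,1) (3,0) (1,0) (3,1) (1,1)
  BR@(2,1): attacks (2,2) (2,3) (2,4) (2,5) (2,0) (3,1) (4,1) (1,1) (0,1) [ray(0,-1) blocked at (2,0); ray(1,0) blocked at (4,1)]
  BB@(3,2): attacks (4,3) (5,4) (4,1) (2,3) (1,4) (0,5) (2,1) [ray(1,-1) blocked at (4,1); ray(-1,-1) blocked at (2,1)]
  BK@(4,1): attacks (4,2) (4,0) (5,1) (3,1) (5,2) (5,0) (3,2) (3,0)
B attacks (4,1): yes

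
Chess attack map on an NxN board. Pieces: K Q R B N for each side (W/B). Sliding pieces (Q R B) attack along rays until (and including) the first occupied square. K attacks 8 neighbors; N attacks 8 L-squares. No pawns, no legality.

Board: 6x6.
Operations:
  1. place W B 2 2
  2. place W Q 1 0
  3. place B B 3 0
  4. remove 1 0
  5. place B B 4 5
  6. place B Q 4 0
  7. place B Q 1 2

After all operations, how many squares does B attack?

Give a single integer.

Op 1: place WB@(2,2)
Op 2: place WQ@(1,0)
Op 3: place BB@(3,0)
Op 4: remove (1,0)
Op 5: place BB@(4,5)
Op 6: place BQ@(4,0)
Op 7: place BQ@(1,2)
Per-piece attacks for B:
  BQ@(1,2): attacks (1,3) (1,4) (1,5) (1,1) (1,0) (2,2) (0,2) (2,3) (3,4) (4,5) (2,1) (3,0) (0,3) (0,1) [ray(1,0) blocked at (2,2); ray(1,1) blocked at (4,5); ray(1,-1) blocked at (3,0)]
  BB@(3,0): attacks (4,1) (5,2) (2,1) (1,2) [ray(-1,1) blocked at (1,2)]
  BQ@(4,0): attacks (4,1) (4,2) (4,3) (4,4) (4,5) (5,0) (3,0) (5,1) (3,1) (2,2) [ray(0,1) blocked at (4,5); ray(-1,0) blocked at (3,0); ray(-1,1) blocked at (2,2)]
  BB@(4,5): attacks (5,4) (3,4) (2,3) (1,2) [ray(-1,-1) blocked at (1,2)]
Union (24 distinct): (0,1) (0,2) (0,3) (1,0) (1,1) (1,2) (1,3) (1,4) (1,5) (2,1) (2,2) (2,3) (3,0) (3,1) (3,4) (4,1) (4,2) (4,3) (4,4) (4,5) (5,0) (5,1) (5,2) (5,4)

Answer: 24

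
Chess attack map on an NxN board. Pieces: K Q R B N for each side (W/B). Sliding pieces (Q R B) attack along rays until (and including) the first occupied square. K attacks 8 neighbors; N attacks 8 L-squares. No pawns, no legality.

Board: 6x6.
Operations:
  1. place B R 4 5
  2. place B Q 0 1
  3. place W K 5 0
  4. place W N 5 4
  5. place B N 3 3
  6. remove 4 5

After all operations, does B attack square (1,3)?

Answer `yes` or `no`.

Answer: no

Derivation:
Op 1: place BR@(4,5)
Op 2: place BQ@(0,1)
Op 3: place WK@(5,0)
Op 4: place WN@(5,4)
Op 5: place BN@(3,3)
Op 6: remove (4,5)
Per-piece attacks for B:
  BQ@(0,1): attacks (0,2) (0,3) (0,4) (0,5) (0,0) (1,1) (2,1) (3,1) (4,1) (5,1) (1,2) (2,3) (3,4) (4,5) (1,0)
  BN@(3,3): attacks (4,5) (5,4) (2,5) (1,4) (4,1) (5,2) (2,1) (1,2)
B attacks (1,3): no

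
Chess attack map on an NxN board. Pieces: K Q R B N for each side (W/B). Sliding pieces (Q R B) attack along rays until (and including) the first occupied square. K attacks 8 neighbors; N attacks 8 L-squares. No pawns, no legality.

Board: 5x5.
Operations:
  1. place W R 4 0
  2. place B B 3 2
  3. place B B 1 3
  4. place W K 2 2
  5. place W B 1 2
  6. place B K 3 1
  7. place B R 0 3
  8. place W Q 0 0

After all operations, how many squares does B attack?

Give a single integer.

Op 1: place WR@(4,0)
Op 2: place BB@(3,2)
Op 3: place BB@(1,3)
Op 4: place WK@(2,2)
Op 5: place WB@(1,2)
Op 6: place BK@(3,1)
Op 7: place BR@(0,3)
Op 8: place WQ@(0,0)
Per-piece attacks for B:
  BR@(0,3): attacks (0,4) (0,2) (0,1) (0,0) (1,3) [ray(0,-1) blocked at (0,0); ray(1,0) blocked at (1,3)]
  BB@(1,3): attacks (2,4) (2,2) (0,4) (0,2) [ray(1,-1) blocked at (2,2)]
  BK@(3,1): attacks (3,2) (3,0) (4,1) (2,1) (4,2) (4,0) (2,2) (2,0)
  BB@(3,2): attacks (4,3) (4,1) (2,3) (1,4) (2,1) (1,0)
Union (18 distinct): (0,0) (0,1) (0,2) (0,4) (1,0) (1,3) (1,4) (2,0) (2,1) (2,2) (2,3) (2,4) (3,0) (3,2) (4,0) (4,1) (4,2) (4,3)

Answer: 18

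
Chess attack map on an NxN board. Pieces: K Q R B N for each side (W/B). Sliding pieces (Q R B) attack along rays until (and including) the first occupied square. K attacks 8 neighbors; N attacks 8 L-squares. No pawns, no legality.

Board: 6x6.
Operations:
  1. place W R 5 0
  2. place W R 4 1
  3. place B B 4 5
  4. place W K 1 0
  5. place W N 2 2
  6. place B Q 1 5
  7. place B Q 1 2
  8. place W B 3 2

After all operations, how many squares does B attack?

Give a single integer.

Op 1: place WR@(5,0)
Op 2: place WR@(4,1)
Op 3: place BB@(4,5)
Op 4: place WK@(1,0)
Op 5: place WN@(2,2)
Op 6: place BQ@(1,5)
Op 7: place BQ@(1,2)
Op 8: place WB@(3,2)
Per-piece attacks for B:
  BQ@(1,2): attacks (1,3) (1,4) (1,5) (1,1) (1,0) (2,2) (0,2) (2,3) (3,4) (4,5) (2,1) (3,0) (0,3) (0,1) [ray(0,1) blocked at (1,5); ray(0,-1) blocked at (1,0); ray(1,0) blocked at (2,2); ray(1,1) blocked at (4,5)]
  BQ@(1,5): attacks (1,4) (1,3) (1,2) (2,5) (3,5) (4,5) (0,5) (2,4) (3,3) (4,2) (5,1) (0,4) [ray(0,-1) blocked at (1,2); ray(1,0) blocked at (4,5)]
  BB@(4,5): attacks (5,4) (3,4) (2,3) (1,2) [ray(-1,-1) blocked at (1,2)]
Union (24 distinct): (0,1) (0,2) (0,3) (0,4) (0,5) (1,0) (1,1) (1,2) (1,3) (1,4) (1,5) (2,1) (2,2) (2,3) (2,4) (2,5) (3,0) (3,3) (3,4) (3,5) (4,2) (4,5) (5,1) (5,4)

Answer: 24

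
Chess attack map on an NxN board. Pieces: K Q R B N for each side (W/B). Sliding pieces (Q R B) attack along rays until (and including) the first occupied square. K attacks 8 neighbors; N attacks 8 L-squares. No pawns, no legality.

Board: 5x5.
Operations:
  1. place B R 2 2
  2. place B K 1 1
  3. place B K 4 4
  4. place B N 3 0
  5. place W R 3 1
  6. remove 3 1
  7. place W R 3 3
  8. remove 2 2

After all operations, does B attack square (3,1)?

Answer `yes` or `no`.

Answer: no

Derivation:
Op 1: place BR@(2,2)
Op 2: place BK@(1,1)
Op 3: place BK@(4,4)
Op 4: place BN@(3,0)
Op 5: place WR@(3,1)
Op 6: remove (3,1)
Op 7: place WR@(3,3)
Op 8: remove (2,2)
Per-piece attacks for B:
  BK@(1,1): attacks (1,2) (1,0) (2,1) (0,1) (2,2) (2,0) (0,2) (0,0)
  BN@(3,0): attacks (4,2) (2,2) (1,1)
  BK@(4,4): attacks (4,3) (3,4) (3,3)
B attacks (3,1): no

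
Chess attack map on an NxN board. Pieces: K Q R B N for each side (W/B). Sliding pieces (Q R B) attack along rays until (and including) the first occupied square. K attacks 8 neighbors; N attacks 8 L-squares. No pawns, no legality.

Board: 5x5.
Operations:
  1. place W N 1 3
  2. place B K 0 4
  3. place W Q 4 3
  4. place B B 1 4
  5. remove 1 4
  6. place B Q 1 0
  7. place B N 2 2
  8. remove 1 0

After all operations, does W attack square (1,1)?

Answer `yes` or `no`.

Answer: no

Derivation:
Op 1: place WN@(1,3)
Op 2: place BK@(0,4)
Op 3: place WQ@(4,3)
Op 4: place BB@(1,4)
Op 5: remove (1,4)
Op 6: place BQ@(1,0)
Op 7: place BN@(2,2)
Op 8: remove (1,0)
Per-piece attacks for W:
  WN@(1,3): attacks (3,4) (2,1) (3,2) (0,1)
  WQ@(4,3): attacks (4,4) (4,2) (4,1) (4,0) (3,3) (2,3) (1,3) (3,4) (3,2) (2,1) (1,0) [ray(-1,0) blocked at (1,3)]
W attacks (1,1): no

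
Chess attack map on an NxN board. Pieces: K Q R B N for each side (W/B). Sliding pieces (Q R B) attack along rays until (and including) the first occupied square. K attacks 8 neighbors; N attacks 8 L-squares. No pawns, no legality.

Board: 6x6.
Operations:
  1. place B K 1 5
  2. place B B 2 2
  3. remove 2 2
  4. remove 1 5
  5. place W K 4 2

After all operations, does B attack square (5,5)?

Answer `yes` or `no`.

Op 1: place BK@(1,5)
Op 2: place BB@(2,2)
Op 3: remove (2,2)
Op 4: remove (1,5)
Op 5: place WK@(4,2)
Per-piece attacks for B:
B attacks (5,5): no

Answer: no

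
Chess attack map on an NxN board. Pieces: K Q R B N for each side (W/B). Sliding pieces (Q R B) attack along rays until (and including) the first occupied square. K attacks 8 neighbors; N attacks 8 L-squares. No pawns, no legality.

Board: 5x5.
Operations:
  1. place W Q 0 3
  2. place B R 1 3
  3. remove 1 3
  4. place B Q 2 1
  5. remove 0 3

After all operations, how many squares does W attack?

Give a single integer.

Op 1: place WQ@(0,3)
Op 2: place BR@(1,3)
Op 3: remove (1,3)
Op 4: place BQ@(2,1)
Op 5: remove (0,3)
Per-piece attacks for W:
Union (0 distinct): (none)

Answer: 0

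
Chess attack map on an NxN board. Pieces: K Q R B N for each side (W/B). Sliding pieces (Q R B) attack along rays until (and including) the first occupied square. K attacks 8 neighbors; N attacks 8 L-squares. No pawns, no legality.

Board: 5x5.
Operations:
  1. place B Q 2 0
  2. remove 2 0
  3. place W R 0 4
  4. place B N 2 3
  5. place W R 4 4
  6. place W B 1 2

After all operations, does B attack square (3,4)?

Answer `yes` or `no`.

Answer: no

Derivation:
Op 1: place BQ@(2,0)
Op 2: remove (2,0)
Op 3: place WR@(0,4)
Op 4: place BN@(2,3)
Op 5: place WR@(4,4)
Op 6: place WB@(1,2)
Per-piece attacks for B:
  BN@(2,3): attacks (4,4) (0,4) (3,1) (4,2) (1,1) (0,2)
B attacks (3,4): no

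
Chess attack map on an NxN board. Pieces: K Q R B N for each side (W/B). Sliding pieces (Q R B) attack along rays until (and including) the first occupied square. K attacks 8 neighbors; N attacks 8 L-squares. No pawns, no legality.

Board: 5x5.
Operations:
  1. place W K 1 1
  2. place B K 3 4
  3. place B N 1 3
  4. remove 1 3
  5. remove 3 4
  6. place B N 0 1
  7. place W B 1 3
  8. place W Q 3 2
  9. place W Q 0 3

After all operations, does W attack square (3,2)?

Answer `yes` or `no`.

Answer: no

Derivation:
Op 1: place WK@(1,1)
Op 2: place BK@(3,4)
Op 3: place BN@(1,3)
Op 4: remove (1,3)
Op 5: remove (3,4)
Op 6: place BN@(0,1)
Op 7: place WB@(1,3)
Op 8: place WQ@(3,2)
Op 9: place WQ@(0,3)
Per-piece attacks for W:
  WQ@(0,3): attacks (0,4) (0,2) (0,1) (1,3) (1,4) (1,2) (2,1) (3,0) [ray(0,-1) blocked at (0,1); ray(1,0) blocked at (1,3)]
  WK@(1,1): attacks (1,2) (1,0) (2,1) (0,1) (2,2) (2,0) (0,2) (0,0)
  WB@(1,3): attacks (2,4) (2,2) (3,1) (4,0) (0,4) (0,2)
  WQ@(3,2): attacks (3,3) (3,4) (3,1) (3,0) (4,2) (2,2) (1,2) (0,2) (4,3) (4,1) (2,3) (1,4) (2,1) (1,0)
W attacks (3,2): no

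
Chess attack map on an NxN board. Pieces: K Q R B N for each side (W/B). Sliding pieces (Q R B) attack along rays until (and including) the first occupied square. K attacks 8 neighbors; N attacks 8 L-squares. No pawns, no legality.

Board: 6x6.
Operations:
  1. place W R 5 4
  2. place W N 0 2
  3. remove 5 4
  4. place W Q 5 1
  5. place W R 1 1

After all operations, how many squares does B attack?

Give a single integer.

Op 1: place WR@(5,4)
Op 2: place WN@(0,2)
Op 3: remove (5,4)
Op 4: place WQ@(5,1)
Op 5: place WR@(1,1)
Per-piece attacks for B:
Union (0 distinct): (none)

Answer: 0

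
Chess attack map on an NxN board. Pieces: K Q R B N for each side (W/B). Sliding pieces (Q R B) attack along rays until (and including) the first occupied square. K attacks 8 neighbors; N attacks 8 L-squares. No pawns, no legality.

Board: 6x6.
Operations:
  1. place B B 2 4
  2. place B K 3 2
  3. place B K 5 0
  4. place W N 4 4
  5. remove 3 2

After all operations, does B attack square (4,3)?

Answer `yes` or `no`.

Op 1: place BB@(2,4)
Op 2: place BK@(3,2)
Op 3: place BK@(5,0)
Op 4: place WN@(4,4)
Op 5: remove (3,2)
Per-piece attacks for B:
  BB@(2,4): attacks (3,5) (3,3) (4,2) (5,1) (1,5) (1,3) (0,2)
  BK@(5,0): attacks (5,1) (4,0) (4,1)
B attacks (4,3): no

Answer: no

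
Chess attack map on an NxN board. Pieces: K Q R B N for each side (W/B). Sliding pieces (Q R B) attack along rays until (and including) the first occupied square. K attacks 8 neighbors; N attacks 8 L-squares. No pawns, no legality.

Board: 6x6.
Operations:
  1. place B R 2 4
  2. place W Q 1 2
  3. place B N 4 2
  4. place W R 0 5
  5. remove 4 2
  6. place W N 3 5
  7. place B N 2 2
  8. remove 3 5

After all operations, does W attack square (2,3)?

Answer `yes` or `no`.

Answer: yes

Derivation:
Op 1: place BR@(2,4)
Op 2: place WQ@(1,2)
Op 3: place BN@(4,2)
Op 4: place WR@(0,5)
Op 5: remove (4,2)
Op 6: place WN@(3,5)
Op 7: place BN@(2,2)
Op 8: remove (3,5)
Per-piece attacks for W:
  WR@(0,5): attacks (0,4) (0,3) (0,2) (0,1) (0,0) (1,5) (2,5) (3,5) (4,5) (5,5)
  WQ@(1,2): attacks (1,3) (1,4) (1,5) (1,1) (1,0) (2,2) (0,2) (2,3) (3,4) (4,5) (2,1) (3,0) (0,3) (0,1) [ray(1,0) blocked at (2,2)]
W attacks (2,3): yes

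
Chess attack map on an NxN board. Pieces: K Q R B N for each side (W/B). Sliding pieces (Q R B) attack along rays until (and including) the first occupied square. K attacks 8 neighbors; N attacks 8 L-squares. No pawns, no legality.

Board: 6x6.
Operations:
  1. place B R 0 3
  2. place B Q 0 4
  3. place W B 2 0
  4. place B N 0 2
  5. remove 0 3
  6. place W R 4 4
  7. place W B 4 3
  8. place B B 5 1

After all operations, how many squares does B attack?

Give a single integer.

Answer: 17

Derivation:
Op 1: place BR@(0,3)
Op 2: place BQ@(0,4)
Op 3: place WB@(2,0)
Op 4: place BN@(0,2)
Op 5: remove (0,3)
Op 6: place WR@(4,4)
Op 7: place WB@(4,3)
Op 8: place BB@(5,1)
Per-piece attacks for B:
  BN@(0,2): attacks (1,4) (2,3) (1,0) (2,1)
  BQ@(0,4): attacks (0,5) (0,3) (0,2) (1,4) (2,4) (3,4) (4,4) (1,5) (1,3) (2,2) (3,1) (4,0) [ray(0,-1) blocked at (0,2); ray(1,0) blocked at (4,4)]
  BB@(5,1): attacks (4,2) (3,3) (2,4) (1,5) (4,0)
Union (17 distinct): (0,2) (0,3) (0,5) (1,0) (1,3) (1,4) (1,5) (2,1) (2,2) (2,3) (2,4) (3,1) (3,3) (3,4) (4,0) (4,2) (4,4)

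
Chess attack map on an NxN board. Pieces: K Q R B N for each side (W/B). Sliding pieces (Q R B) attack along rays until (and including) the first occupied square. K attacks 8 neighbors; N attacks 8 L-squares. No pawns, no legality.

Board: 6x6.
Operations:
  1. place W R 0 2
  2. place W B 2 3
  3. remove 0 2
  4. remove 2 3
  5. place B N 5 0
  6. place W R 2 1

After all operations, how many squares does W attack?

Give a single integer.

Op 1: place WR@(0,2)
Op 2: place WB@(2,3)
Op 3: remove (0,2)
Op 4: remove (2,3)
Op 5: place BN@(5,0)
Op 6: place WR@(2,1)
Per-piece attacks for W:
  WR@(2,1): attacks (2,2) (2,3) (2,4) (2,5) (2,0) (3,1) (4,1) (5,1) (1,1) (0,1)
Union (10 distinct): (0,1) (1,1) (2,0) (2,2) (2,3) (2,4) (2,5) (3,1) (4,1) (5,1)

Answer: 10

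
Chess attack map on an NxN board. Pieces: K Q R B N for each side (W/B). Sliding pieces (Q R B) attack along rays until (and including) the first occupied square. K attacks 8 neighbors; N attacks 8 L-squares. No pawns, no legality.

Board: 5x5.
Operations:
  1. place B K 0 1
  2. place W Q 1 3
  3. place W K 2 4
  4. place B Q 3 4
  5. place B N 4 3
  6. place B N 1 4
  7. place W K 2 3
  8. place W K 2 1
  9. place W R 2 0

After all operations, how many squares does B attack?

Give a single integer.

Op 1: place BK@(0,1)
Op 2: place WQ@(1,3)
Op 3: place WK@(2,4)
Op 4: place BQ@(3,4)
Op 5: place BN@(4,3)
Op 6: place BN@(1,4)
Op 7: place WK@(2,3)
Op 8: place WK@(2,1)
Op 9: place WR@(2,0)
Per-piece attacks for B:
  BK@(0,1): attacks (0,2) (0,0) (1,1) (1,2) (1,0)
  BN@(1,4): attacks (2,2) (3,3) (0,2)
  BQ@(3,4): attacks (3,3) (3,2) (3,1) (3,0) (4,4) (2,4) (4,3) (2,3) [ray(-1,0) blocked at (2,4); ray(1,-1) blocked at (4,3); ray(-1,-1) blocked at (2,3)]
  BN@(4,3): attacks (2,4) (3,1) (2,2)
Union (14 distinct): (0,0) (0,2) (1,0) (1,1) (1,2) (2,2) (2,3) (2,4) (3,0) (3,1) (3,2) (3,3) (4,3) (4,4)

Answer: 14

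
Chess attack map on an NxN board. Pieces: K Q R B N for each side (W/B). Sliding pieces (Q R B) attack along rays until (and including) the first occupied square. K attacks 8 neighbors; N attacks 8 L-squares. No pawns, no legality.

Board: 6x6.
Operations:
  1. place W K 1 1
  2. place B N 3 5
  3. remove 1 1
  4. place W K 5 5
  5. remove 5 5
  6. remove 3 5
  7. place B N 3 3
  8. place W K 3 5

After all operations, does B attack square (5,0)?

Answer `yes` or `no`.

Answer: no

Derivation:
Op 1: place WK@(1,1)
Op 2: place BN@(3,5)
Op 3: remove (1,1)
Op 4: place WK@(5,5)
Op 5: remove (5,5)
Op 6: remove (3,5)
Op 7: place BN@(3,3)
Op 8: place WK@(3,5)
Per-piece attacks for B:
  BN@(3,3): attacks (4,5) (5,4) (2,5) (1,4) (4,1) (5,2) (2,1) (1,2)
B attacks (5,0): no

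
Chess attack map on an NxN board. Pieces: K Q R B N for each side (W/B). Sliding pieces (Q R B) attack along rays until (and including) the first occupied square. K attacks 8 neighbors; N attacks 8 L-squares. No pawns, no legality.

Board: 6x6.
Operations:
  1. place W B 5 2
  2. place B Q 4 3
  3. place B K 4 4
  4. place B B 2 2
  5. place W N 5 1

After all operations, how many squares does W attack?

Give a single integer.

Op 1: place WB@(5,2)
Op 2: place BQ@(4,3)
Op 3: place BK@(4,4)
Op 4: place BB@(2,2)
Op 5: place WN@(5,1)
Per-piece attacks for W:
  WN@(5,1): attacks (4,3) (3,2) (3,0)
  WB@(5,2): attacks (4,3) (4,1) (3,0) [ray(-1,1) blocked at (4,3)]
Union (4 distinct): (3,0) (3,2) (4,1) (4,3)

Answer: 4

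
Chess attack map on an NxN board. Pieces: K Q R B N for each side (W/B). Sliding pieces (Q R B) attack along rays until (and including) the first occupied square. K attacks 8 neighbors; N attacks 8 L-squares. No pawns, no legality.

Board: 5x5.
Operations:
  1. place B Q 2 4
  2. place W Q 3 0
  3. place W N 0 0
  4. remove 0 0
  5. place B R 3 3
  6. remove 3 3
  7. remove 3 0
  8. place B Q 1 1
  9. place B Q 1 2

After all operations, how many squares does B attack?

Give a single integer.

Op 1: place BQ@(2,4)
Op 2: place WQ@(3,0)
Op 3: place WN@(0,0)
Op 4: remove (0,0)
Op 5: place BR@(3,3)
Op 6: remove (3,3)
Op 7: remove (3,0)
Op 8: place BQ@(1,1)
Op 9: place BQ@(1,2)
Per-piece attacks for B:
  BQ@(1,1): attacks (1,2) (1,0) (2,1) (3,1) (4,1) (0,1) (2,2) (3,3) (4,4) (2,0) (0,2) (0,0) [ray(0,1) blocked at (1,2)]
  BQ@(1,2): attacks (1,3) (1,4) (1,1) (2,2) (3,2) (4,2) (0,2) (2,3) (3,4) (2,1) (3,0) (0,3) (0,1) [ray(0,-1) blocked at (1,1)]
  BQ@(2,4): attacks (2,3) (2,2) (2,1) (2,0) (3,4) (4,4) (1,4) (0,4) (3,3) (4,2) (1,3) (0,2)
Union (22 distinct): (0,0) (0,1) (0,2) (0,3) (0,4) (1,0) (1,1) (1,2) (1,3) (1,4) (2,0) (2,1) (2,2) (2,3) (3,0) (3,1) (3,2) (3,3) (3,4) (4,1) (4,2) (4,4)

Answer: 22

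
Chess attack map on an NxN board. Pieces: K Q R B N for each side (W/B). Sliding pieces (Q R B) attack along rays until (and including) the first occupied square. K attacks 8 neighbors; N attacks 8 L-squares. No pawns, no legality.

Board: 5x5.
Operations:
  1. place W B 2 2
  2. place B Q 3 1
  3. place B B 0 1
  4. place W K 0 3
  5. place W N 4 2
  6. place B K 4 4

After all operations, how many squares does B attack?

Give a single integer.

Op 1: place WB@(2,2)
Op 2: place BQ@(3,1)
Op 3: place BB@(0,1)
Op 4: place WK@(0,3)
Op 5: place WN@(4,2)
Op 6: place BK@(4,4)
Per-piece attacks for B:
  BB@(0,1): attacks (1,2) (2,3) (3,4) (1,0)
  BQ@(3,1): attacks (3,2) (3,3) (3,4) (3,0) (4,1) (2,1) (1,1) (0,1) (4,2) (4,0) (2,2) (2,0) [ray(-1,0) blocked at (0,1); ray(1,1) blocked at (4,2); ray(-1,1) blocked at (2,2)]
  BK@(4,4): attacks (4,3) (3,4) (3,3)
Union (16 distinct): (0,1) (1,0) (1,1) (1,2) (2,0) (2,1) (2,2) (2,3) (3,0) (3,2) (3,3) (3,4) (4,0) (4,1) (4,2) (4,3)

Answer: 16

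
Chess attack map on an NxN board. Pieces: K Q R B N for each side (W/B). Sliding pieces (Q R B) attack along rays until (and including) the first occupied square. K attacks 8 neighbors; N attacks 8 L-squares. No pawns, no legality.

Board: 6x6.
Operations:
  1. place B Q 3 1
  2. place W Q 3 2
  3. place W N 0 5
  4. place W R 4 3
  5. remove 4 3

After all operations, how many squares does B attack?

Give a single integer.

Answer: 14

Derivation:
Op 1: place BQ@(3,1)
Op 2: place WQ@(3,2)
Op 3: place WN@(0,5)
Op 4: place WR@(4,3)
Op 5: remove (4,3)
Per-piece attacks for B:
  BQ@(3,1): attacks (3,2) (3,0) (4,1) (5,1) (2,1) (1,1) (0,1) (4,2) (5,3) (4,0) (2,2) (1,3) (0,4) (2,0) [ray(0,1) blocked at (3,2)]
Union (14 distinct): (0,1) (0,4) (1,1) (1,3) (2,0) (2,1) (2,2) (3,0) (3,2) (4,0) (4,1) (4,2) (5,1) (5,3)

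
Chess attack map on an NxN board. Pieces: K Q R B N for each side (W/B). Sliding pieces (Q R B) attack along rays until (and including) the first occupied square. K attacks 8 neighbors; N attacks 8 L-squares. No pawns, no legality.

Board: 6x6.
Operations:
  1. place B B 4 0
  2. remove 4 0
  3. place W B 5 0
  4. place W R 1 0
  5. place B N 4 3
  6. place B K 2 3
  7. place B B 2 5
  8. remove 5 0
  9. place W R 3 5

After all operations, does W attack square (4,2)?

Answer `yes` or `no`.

Op 1: place BB@(4,0)
Op 2: remove (4,0)
Op 3: place WB@(5,0)
Op 4: place WR@(1,0)
Op 5: place BN@(4,3)
Op 6: place BK@(2,3)
Op 7: place BB@(2,5)
Op 8: remove (5,0)
Op 9: place WR@(3,5)
Per-piece attacks for W:
  WR@(1,0): attacks (1,1) (1,2) (1,3) (1,4) (1,5) (2,0) (3,0) (4,0) (5,0) (0,0)
  WR@(3,5): attacks (3,4) (3,3) (3,2) (3,1) (3,0) (4,5) (5,5) (2,5) [ray(-1,0) blocked at (2,5)]
W attacks (4,2): no

Answer: no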